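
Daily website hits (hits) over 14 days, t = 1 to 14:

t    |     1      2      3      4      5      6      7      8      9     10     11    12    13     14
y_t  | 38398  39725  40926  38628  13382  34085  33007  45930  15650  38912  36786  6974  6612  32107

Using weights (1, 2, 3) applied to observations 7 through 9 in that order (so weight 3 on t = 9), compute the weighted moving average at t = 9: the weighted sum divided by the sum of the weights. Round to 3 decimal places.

28636.167

Weighted sum: 1·33007 + 2·45930 + 3·15650 = 33007 + 91860 + 46950 = 171817
Weight total: 1 + 2 + 3 = 6
WMA = 171817 / 6 = 28636.167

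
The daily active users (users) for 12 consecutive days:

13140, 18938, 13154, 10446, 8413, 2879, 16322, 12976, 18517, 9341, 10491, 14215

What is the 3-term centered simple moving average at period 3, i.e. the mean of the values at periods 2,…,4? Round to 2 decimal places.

Sum of periods 2–4: 18938 + 13154 + 10446 = 42538
Divide by 3: 42538 / 3 = 14179.33

14179.33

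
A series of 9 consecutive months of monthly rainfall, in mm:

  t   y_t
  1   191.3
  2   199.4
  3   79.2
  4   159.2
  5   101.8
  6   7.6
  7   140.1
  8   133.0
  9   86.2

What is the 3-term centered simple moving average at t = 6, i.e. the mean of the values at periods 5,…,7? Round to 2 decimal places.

83.17

Sum of periods 5–7: 101.8 + 7.6 + 140.1 = 249.5
Divide by 3: 249.5 / 3 = 83.17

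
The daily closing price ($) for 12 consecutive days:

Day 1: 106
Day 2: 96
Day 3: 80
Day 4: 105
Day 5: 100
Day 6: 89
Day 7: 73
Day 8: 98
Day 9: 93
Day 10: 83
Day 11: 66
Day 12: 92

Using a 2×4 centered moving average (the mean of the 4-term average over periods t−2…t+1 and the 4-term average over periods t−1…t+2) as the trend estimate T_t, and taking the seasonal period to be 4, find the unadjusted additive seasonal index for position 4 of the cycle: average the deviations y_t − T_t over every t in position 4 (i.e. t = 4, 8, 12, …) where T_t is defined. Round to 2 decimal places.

10.56

Season position 4 occurs at t = 4, 8 (where T_t is defined).
t=4: T_4 = 94.3750; y_4 − T_4 = 105 − 94.3750 = 10.6250
t=8: T_8 = 87.5000; y_8 − T_8 = 98 − 87.5000 = 10.5000
Mean deviation: (10.6250 + 10.5000) / 2 = 10.56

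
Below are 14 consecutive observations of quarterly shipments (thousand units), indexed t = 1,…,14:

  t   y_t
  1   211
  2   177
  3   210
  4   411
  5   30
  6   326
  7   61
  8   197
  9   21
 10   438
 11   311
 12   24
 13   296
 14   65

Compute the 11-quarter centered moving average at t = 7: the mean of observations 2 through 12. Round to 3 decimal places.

Sum of periods 2–12: 177 + 210 + 411 + 30 + 326 + 61 + 197 + 21 + 438 + 311 + 24 = 2206
Divide by 11: 2206 / 11 = 200.545

200.545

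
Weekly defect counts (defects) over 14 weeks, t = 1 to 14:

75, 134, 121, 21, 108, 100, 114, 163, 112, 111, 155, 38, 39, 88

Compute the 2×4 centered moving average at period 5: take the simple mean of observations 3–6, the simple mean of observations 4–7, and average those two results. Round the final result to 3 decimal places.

86.625

Sum over 3–6: 121 + 21 + 108 + 100 = 350
Sum over 4–7: 21 + 108 + 100 + 114 = 343
CMA at t=5 = (350 + 343) / (2·4) = 693 / 8 = 86.625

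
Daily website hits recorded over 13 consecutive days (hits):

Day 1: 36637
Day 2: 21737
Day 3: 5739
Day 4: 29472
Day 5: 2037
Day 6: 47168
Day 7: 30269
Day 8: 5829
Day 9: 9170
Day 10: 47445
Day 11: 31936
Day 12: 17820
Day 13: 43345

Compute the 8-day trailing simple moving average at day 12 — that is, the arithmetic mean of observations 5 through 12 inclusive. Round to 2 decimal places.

Sum of periods 5–12: 2037 + 47168 + 30269 + 5829 + 9170 + 47445 + 31936 + 17820 = 191674
Divide by 8: 191674 / 8 = 23959.25

23959.25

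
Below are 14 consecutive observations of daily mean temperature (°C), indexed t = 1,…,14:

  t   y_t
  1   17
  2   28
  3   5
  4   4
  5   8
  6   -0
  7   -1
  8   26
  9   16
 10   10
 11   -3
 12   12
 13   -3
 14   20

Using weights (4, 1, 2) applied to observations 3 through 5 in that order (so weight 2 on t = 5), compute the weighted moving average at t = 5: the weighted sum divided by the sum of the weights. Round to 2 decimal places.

Weighted sum: 4·5 + 1·4 + 2·8 = 20 + 4 + 16 = 40
Weight total: 4 + 1 + 2 = 7
WMA = 40 / 7 = 5.71

5.71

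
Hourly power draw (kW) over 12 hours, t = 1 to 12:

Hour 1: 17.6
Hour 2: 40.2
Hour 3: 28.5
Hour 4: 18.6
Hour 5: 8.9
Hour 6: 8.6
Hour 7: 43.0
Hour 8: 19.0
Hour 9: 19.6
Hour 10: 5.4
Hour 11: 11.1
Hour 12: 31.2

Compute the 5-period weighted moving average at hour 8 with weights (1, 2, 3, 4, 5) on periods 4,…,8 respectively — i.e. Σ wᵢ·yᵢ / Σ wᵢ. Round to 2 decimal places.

21.95

Weighted sum: 1·18.6 + 2·8.9 + 3·8.6 + 4·43.0 + 5·19.0 = 18.6 + 17.8 + 25.8 + 172.0 + 95.0 = 329.2
Weight total: 1 + 2 + 3 + 4 + 5 = 15
WMA = 329.2 / 15 = 21.95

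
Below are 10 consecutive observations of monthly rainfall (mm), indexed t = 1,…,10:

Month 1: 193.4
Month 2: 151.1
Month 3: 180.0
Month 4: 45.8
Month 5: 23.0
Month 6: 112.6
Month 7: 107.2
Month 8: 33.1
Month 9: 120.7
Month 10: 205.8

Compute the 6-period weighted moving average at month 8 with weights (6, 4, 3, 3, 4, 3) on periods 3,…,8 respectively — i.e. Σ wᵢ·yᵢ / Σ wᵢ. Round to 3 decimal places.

Weighted sum: 6·180.0 + 4·45.8 + 3·23.0 + 3·112.6 + 4·107.2 + 3·33.1 = 1080.0 + 183.2 + 69.0 + 337.8 + 428.8 + 99.3 = 2198.1
Weight total: 6 + 4 + 3 + 3 + 4 + 3 = 23
WMA = 2198.1 / 23 = 95.570

95.570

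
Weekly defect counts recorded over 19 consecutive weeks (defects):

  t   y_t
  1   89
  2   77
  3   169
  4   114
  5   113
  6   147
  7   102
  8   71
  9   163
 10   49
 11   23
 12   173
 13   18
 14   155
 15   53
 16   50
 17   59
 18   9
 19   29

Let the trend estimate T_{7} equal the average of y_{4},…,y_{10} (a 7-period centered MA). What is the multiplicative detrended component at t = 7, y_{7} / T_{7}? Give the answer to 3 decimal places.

0.941

Trend T_7 = (114 + 113 + 147 + 102 + 71 + 163 + 49) / 7 = 759/7 = 108.42857
Ratio to trend: 102 / 108.42857 = 0.941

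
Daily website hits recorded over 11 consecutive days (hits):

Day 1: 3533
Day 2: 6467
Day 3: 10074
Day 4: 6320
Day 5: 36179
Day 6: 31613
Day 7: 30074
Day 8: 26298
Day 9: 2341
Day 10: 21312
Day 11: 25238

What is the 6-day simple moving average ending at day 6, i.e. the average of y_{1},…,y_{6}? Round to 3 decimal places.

Sum of periods 1–6: 3533 + 6467 + 10074 + 6320 + 36179 + 31613 = 94186
Divide by 6: 94186 / 6 = 15697.667

15697.667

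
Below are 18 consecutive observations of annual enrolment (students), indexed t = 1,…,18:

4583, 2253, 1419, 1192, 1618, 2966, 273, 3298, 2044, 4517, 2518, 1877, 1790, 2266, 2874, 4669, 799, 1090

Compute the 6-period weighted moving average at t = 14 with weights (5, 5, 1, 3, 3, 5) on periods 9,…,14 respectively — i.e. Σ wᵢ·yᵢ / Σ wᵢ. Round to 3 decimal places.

2620.636

Weighted sum: 5·2044 + 5·4517 + 1·2518 + 3·1877 + 3·1790 + 5·2266 = 10220 + 22585 + 2518 + 5631 + 5370 + 11330 = 57654
Weight total: 5 + 5 + 1 + 3 + 3 + 5 = 22
WMA = 57654 / 22 = 2620.636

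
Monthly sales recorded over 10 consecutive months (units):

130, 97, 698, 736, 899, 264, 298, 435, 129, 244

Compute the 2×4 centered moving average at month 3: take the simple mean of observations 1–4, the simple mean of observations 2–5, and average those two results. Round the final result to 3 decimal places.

511.375

Sum over 1–4: 130 + 97 + 698 + 736 = 1661
Sum over 2–5: 97 + 698 + 736 + 899 = 2430
CMA at t=3 = (1661 + 2430) / (2·4) = 4091 / 8 = 511.375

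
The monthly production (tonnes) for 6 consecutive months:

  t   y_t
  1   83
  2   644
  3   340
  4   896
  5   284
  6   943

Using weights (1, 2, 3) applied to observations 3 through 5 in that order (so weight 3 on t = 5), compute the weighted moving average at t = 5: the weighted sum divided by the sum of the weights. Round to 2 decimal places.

Weighted sum: 1·340 + 2·896 + 3·284 = 340 + 1792 + 852 = 2984
Weight total: 1 + 2 + 3 = 6
WMA = 2984 / 6 = 497.33

497.33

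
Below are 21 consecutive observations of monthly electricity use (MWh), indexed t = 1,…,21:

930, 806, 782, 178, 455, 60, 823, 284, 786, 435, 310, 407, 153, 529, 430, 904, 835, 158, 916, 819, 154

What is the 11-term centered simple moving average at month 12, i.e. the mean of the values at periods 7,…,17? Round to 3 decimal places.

Sum of periods 7–17: 823 + 284 + 786 + 435 + 310 + 407 + 153 + 529 + 430 + 904 + 835 = 5896
Divide by 11: 5896 / 11 = 536.000

536.000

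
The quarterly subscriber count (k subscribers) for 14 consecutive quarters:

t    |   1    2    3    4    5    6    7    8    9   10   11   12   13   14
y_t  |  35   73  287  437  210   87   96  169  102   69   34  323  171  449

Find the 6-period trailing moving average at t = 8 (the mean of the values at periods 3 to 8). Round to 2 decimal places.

214.33

Sum of periods 3–8: 287 + 437 + 210 + 87 + 96 + 169 = 1286
Divide by 6: 1286 / 6 = 214.33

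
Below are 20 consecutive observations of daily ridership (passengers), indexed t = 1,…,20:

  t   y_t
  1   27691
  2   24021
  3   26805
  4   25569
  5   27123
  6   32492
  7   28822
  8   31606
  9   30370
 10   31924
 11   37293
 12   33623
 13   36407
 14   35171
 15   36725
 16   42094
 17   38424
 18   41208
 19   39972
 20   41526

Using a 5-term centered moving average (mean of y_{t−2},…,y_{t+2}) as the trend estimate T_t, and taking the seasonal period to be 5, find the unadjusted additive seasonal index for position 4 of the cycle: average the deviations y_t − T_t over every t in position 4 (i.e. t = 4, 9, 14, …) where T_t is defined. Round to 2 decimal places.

Season position 4 occurs at t = 4, 9, 14 (where T_t is defined).
t=4: T_4 = 27202.0000; y_4 − T_4 = 25569 − 27202.0000 = -1633.0000
t=9: T_9 = 32003.0000; y_9 − T_9 = 30370 − 32003.0000 = -1633.0000
t=14: T_14 = 36804.0000; y_14 − T_14 = 35171 − 36804.0000 = -1633.0000
Mean deviation: (-1633.0000 + -1633.0000 + -1633.0000) / 3 = -1633.00

-1633.00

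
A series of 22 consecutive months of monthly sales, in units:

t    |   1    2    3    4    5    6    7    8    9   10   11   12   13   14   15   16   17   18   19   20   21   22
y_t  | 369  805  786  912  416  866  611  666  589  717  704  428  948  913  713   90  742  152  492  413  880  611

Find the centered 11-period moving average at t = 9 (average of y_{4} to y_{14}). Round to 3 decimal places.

Sum of periods 4–14: 912 + 416 + 866 + 611 + 666 + 589 + 717 + 704 + 428 + 948 + 913 = 7770
Divide by 11: 7770 / 11 = 706.364

706.364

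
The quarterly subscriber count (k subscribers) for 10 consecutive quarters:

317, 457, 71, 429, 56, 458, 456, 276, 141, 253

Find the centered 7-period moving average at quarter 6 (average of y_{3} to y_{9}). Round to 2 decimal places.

269.57

Sum of periods 3–9: 71 + 429 + 56 + 458 + 456 + 276 + 141 = 1887
Divide by 7: 1887 / 7 = 269.57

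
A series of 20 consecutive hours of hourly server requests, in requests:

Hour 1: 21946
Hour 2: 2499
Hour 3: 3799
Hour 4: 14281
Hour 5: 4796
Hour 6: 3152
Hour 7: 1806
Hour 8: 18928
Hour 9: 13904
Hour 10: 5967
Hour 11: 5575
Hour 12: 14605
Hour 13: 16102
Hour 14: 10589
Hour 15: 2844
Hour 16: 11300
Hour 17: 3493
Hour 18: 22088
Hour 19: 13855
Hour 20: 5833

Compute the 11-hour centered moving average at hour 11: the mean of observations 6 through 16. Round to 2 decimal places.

9524.73

Sum of periods 6–16: 3152 + 1806 + 18928 + 13904 + 5967 + 5575 + 14605 + 16102 + 10589 + 2844 + 11300 = 104772
Divide by 11: 104772 / 11 = 9524.73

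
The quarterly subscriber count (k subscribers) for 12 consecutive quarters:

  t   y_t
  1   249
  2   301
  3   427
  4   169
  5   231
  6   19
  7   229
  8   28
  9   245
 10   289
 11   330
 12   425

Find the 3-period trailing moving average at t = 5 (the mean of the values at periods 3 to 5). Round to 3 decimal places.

275.667

Sum of periods 3–5: 427 + 169 + 231 = 827
Divide by 3: 827 / 3 = 275.667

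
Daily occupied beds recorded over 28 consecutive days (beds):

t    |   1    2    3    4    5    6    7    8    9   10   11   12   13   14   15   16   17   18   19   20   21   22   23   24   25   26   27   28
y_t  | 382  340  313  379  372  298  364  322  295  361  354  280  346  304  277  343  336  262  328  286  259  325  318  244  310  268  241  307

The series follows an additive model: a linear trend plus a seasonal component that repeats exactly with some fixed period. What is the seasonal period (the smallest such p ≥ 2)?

First differences y_{t+1} − y_t: -42, -27, 66, -7, -74, 66, -42, -27, 66, -7, -74, 66, -42, -27, …
The difference pattern repeats every 6 terms and not for any smaller step, so p = 6.

6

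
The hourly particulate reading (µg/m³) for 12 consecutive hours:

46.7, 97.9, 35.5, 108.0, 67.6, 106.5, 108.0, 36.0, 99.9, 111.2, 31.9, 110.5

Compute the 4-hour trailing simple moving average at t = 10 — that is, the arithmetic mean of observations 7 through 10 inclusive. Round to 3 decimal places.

Sum of periods 7–10: 108.0 + 36.0 + 99.9 + 111.2 = 355.1
Divide by 4: 355.1 / 4 = 88.775

88.775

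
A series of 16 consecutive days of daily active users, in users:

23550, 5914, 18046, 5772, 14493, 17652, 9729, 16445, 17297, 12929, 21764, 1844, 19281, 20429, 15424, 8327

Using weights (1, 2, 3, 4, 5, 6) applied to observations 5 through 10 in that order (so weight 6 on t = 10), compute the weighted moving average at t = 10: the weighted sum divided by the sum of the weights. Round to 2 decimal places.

14705.86

Weighted sum: 1·14493 + 2·17652 + 3·9729 + 4·16445 + 5·17297 + 6·12929 = 14493 + 35304 + 29187 + 65780 + 86485 + 77574 = 308823
Weight total: 1 + 2 + 3 + 4 + 5 + 6 = 21
WMA = 308823 / 21 = 14705.86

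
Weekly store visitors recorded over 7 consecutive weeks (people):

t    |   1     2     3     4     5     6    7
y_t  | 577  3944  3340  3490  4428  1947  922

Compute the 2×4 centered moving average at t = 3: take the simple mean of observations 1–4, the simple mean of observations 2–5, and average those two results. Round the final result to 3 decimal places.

3319.125

Sum over 1–4: 577 + 3944 + 3340 + 3490 = 11351
Sum over 2–5: 3944 + 3340 + 3490 + 4428 = 15202
CMA at t=3 = (11351 + 15202) / (2·4) = 26553 / 8 = 3319.125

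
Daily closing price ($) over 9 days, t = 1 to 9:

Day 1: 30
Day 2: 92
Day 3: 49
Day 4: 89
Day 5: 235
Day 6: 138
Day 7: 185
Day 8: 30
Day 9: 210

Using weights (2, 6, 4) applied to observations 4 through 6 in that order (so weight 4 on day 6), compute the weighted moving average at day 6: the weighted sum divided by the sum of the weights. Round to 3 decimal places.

Weighted sum: 2·89 + 6·235 + 4·138 = 178 + 1410 + 552 = 2140
Weight total: 2 + 6 + 4 = 12
WMA = 2140 / 12 = 178.333

178.333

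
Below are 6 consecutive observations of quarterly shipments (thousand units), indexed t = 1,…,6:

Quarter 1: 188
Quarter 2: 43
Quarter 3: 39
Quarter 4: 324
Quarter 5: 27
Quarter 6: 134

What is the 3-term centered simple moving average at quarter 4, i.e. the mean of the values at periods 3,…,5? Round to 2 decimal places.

Sum of periods 3–5: 39 + 324 + 27 = 390
Divide by 3: 390 / 3 = 130.00

130.00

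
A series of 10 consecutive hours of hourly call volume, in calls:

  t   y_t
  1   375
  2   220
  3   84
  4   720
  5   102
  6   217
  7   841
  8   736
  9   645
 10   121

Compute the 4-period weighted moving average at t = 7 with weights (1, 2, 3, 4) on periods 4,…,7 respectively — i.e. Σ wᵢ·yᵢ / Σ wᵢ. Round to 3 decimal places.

493.900

Weighted sum: 1·720 + 2·102 + 3·217 + 4·841 = 720 + 204 + 651 + 3364 = 4939
Weight total: 1 + 2 + 3 + 4 = 10
WMA = 4939 / 10 = 493.900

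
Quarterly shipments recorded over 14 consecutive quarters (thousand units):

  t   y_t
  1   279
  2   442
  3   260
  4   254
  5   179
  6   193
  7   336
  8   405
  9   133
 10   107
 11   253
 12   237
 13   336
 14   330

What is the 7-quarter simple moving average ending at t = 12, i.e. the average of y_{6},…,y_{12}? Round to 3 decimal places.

Sum of periods 6–12: 193 + 336 + 405 + 133 + 107 + 253 + 237 = 1664
Divide by 7: 1664 / 7 = 237.714

237.714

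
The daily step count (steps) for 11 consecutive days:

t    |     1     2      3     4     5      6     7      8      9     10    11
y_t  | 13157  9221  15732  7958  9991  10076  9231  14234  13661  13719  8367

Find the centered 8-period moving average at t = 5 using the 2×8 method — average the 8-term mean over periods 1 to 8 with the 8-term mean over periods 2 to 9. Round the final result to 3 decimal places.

Sum over 1–8: 13157 + 9221 + 15732 + 7958 + 9991 + 10076 + 9231 + 14234 = 89600
Sum over 2–9: 9221 + 15732 + 7958 + 9991 + 10076 + 9231 + 14234 + 13661 = 90104
CMA at t=5 = (89600 + 90104) / (2·8) = 179704 / 16 = 11231.500

11231.500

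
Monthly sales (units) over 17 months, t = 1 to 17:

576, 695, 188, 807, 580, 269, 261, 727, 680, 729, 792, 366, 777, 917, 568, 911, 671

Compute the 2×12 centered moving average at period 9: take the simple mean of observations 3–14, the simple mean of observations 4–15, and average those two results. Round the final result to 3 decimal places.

606.917

Sum over 3–14: 188 + 807 + 580 + 269 + 261 + 727 + 680 + 729 + 792 + 366 + 777 + 917 = 7093
Sum over 4–15: 807 + 580 + 269 + 261 + 727 + 680 + 729 + 792 + 366 + 777 + 917 + 568 = 7473
CMA at t=9 = (7093 + 7473) / (2·12) = 14566 / 24 = 606.917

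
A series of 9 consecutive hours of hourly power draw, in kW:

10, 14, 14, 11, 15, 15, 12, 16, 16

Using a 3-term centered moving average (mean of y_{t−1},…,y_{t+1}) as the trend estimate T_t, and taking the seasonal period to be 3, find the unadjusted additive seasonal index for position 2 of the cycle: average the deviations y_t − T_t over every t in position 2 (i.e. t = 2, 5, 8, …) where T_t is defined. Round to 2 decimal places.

Season position 2 occurs at t = 2, 5, 8 (where T_t is defined).
t=2: T_2 = 12.6667; y_2 − T_2 = 14 − 12.6667 = 1.3333
t=5: T_5 = 13.6667; y_5 − T_5 = 15 − 13.6667 = 1.3333
t=8: T_8 = 14.6667; y_8 − T_8 = 16 − 14.6667 = 1.3333
Mean deviation: (1.3333 + 1.3333 + 1.3333) / 3 = 1.33

1.33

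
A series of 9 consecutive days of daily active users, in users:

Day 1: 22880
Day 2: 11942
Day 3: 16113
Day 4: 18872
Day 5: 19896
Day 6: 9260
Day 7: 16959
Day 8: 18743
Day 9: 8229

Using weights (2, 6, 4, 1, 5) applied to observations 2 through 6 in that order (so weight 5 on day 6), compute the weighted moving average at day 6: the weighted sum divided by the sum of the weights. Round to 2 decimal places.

14569.22

Weighted sum: 2·11942 + 6·16113 + 4·18872 + 1·19896 + 5·9260 = 23884 + 96678 + 75488 + 19896 + 46300 = 262246
Weight total: 2 + 6 + 4 + 1 + 5 = 18
WMA = 262246 / 18 = 14569.22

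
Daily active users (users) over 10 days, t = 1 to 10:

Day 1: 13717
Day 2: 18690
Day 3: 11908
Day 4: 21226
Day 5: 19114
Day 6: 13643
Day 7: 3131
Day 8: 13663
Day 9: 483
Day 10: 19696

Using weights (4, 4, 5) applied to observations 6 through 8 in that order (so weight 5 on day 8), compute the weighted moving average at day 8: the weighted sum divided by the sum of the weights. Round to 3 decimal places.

Weighted sum: 4·13643 + 4·3131 + 5·13663 = 54572 + 12524 + 68315 = 135411
Weight total: 4 + 4 + 5 = 13
WMA = 135411 / 13 = 10416.231

10416.231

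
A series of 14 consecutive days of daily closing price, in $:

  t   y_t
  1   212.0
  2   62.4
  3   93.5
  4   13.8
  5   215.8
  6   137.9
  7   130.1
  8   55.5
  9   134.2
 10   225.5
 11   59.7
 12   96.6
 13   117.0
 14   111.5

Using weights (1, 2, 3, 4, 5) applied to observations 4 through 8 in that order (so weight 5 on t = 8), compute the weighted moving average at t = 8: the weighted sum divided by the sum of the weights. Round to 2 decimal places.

110.47

Weighted sum: 1·13.8 + 2·215.8 + 3·137.9 + 4·130.1 + 5·55.5 = 13.8 + 431.6 + 413.7 + 520.4 + 277.5 = 1657.0
Weight total: 1 + 2 + 3 + 4 + 5 = 15
WMA = 1657.0 / 15 = 110.47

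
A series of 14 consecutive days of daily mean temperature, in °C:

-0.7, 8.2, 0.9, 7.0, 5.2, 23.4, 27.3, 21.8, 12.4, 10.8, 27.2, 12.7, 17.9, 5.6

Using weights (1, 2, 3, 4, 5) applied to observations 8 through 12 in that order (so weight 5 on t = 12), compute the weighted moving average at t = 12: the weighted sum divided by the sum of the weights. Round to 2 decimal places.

Weighted sum: 1·21.8 + 2·12.4 + 3·10.8 + 4·27.2 + 5·12.7 = 21.8 + 24.8 + 32.4 + 108.8 + 63.5 = 251.3
Weight total: 1 + 2 + 3 + 4 + 5 = 15
WMA = 251.3 / 15 = 16.75

16.75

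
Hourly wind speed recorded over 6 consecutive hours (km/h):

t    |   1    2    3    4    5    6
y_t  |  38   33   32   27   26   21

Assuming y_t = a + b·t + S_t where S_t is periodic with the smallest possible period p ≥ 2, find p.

2

First differences y_{t+1} − y_t: -5, -1, -5, -1, -5, …
The difference pattern repeats every 2 terms and not for any smaller step, so p = 2.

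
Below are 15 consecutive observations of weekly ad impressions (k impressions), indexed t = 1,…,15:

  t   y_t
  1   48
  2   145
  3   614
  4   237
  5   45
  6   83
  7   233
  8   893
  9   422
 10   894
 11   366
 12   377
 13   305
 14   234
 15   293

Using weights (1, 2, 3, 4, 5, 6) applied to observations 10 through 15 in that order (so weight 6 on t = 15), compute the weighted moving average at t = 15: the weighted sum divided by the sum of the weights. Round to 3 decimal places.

328.810

Weighted sum: 1·894 + 2·366 + 3·377 + 4·305 + 5·234 + 6·293 = 894 + 732 + 1131 + 1220 + 1170 + 1758 = 6905
Weight total: 1 + 2 + 3 + 4 + 5 + 6 = 21
WMA = 6905 / 21 = 328.810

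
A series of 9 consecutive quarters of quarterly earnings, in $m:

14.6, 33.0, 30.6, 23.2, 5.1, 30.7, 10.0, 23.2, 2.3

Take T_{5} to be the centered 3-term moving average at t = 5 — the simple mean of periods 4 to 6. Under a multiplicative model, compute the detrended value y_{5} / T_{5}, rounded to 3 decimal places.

0.259

Trend T_5 = (23.2 + 5.1 + 30.7) / 3 = 59.0/3 = 19.66667
Ratio to trend: 5.1 / 19.66667 = 0.259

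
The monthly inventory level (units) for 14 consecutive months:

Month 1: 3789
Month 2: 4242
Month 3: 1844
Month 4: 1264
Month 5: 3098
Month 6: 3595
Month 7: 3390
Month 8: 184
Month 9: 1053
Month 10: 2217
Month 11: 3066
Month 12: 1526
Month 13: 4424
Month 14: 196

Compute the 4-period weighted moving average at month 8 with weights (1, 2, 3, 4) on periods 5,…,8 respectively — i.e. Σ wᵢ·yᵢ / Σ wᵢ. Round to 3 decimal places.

Weighted sum: 1·3098 + 2·3595 + 3·3390 + 4·184 = 3098 + 7190 + 10170 + 736 = 21194
Weight total: 1 + 2 + 3 + 4 = 10
WMA = 21194 / 10 = 2119.400

2119.400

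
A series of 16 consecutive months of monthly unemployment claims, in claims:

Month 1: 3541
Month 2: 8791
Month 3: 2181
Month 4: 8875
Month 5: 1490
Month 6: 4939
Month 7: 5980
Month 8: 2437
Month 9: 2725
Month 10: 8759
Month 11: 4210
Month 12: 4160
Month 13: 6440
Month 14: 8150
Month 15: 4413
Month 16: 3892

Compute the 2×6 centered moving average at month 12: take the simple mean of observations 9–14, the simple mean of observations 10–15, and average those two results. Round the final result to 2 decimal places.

Sum over 9–14: 2725 + 8759 + 4210 + 4160 + 6440 + 8150 = 34444
Sum over 10–15: 8759 + 4210 + 4160 + 6440 + 8150 + 4413 = 36132
CMA at t=12 = (34444 + 36132) / (2·6) = 70576 / 12 = 5881.33

5881.33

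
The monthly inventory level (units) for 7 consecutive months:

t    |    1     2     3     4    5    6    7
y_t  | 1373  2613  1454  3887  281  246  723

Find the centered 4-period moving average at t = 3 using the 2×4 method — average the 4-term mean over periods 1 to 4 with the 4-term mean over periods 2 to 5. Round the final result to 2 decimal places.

Sum over 1–4: 1373 + 2613 + 1454 + 3887 = 9327
Sum over 2–5: 2613 + 1454 + 3887 + 281 = 8235
CMA at t=3 = (9327 + 8235) / (2·4) = 17562 / 8 = 2195.25

2195.25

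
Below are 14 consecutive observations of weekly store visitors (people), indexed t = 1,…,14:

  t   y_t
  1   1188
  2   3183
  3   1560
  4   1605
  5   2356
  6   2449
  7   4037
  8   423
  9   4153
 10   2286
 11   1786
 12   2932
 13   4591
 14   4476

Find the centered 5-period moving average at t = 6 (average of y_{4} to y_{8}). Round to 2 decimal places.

Sum of periods 4–8: 1605 + 2356 + 2449 + 4037 + 423 = 10870
Divide by 5: 10870 / 5 = 2174.00

2174.00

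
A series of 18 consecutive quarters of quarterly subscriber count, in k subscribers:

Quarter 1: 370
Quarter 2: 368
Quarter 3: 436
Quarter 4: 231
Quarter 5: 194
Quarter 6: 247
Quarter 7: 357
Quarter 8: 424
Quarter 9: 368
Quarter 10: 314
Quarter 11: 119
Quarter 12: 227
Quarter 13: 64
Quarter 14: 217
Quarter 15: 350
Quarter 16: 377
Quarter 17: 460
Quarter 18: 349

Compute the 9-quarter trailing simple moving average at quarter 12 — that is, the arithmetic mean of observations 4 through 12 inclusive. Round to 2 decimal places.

Sum of periods 4–12: 231 + 194 + 247 + 357 + 424 + 368 + 314 + 119 + 227 = 2481
Divide by 9: 2481 / 9 = 275.67

275.67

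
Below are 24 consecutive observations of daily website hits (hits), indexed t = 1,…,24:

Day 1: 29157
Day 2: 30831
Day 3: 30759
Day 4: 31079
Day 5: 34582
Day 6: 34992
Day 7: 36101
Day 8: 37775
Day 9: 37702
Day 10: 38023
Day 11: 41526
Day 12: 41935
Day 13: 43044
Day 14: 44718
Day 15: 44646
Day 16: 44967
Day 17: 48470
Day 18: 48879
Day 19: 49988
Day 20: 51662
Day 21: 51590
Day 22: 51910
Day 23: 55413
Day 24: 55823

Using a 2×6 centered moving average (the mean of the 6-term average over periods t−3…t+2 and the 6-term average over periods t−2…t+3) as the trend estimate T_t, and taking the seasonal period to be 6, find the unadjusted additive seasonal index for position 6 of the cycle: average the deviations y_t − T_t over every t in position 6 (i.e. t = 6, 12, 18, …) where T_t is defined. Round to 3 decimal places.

Season position 6 occurs at t = 6, 12, 18 (where T_t is defined).
t=6: T_6 = 34793.25000; y_6 − T_6 = 34992 − 34793.25000 = 198.75000
t=12: T_12 = 41736.66667; y_12 − T_12 = 41935 − 41736.66667 = 198.33333
t=18: T_18 = 48680.66667; y_18 − T_18 = 48879 − 48680.66667 = 198.33333
Mean deviation: (198.75000 + 198.33333 + 198.33333) / 3 = 198.472

198.472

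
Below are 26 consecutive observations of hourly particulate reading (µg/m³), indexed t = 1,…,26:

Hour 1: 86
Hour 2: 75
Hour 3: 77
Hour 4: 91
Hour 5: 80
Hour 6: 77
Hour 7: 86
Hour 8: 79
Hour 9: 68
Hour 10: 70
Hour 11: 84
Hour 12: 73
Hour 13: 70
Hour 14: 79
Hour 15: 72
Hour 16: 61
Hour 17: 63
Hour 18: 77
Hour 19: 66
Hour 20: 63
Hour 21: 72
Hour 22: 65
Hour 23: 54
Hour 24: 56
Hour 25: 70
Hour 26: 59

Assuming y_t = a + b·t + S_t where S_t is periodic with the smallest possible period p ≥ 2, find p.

7

First differences y_{t+1} − y_t: -11, 2, 14, -11, -3, 9, -7, -11, 2, 14, -11, -3, 9, -7, -11, 2, …
The difference pattern repeats every 7 terms and not for any smaller step, so p = 7.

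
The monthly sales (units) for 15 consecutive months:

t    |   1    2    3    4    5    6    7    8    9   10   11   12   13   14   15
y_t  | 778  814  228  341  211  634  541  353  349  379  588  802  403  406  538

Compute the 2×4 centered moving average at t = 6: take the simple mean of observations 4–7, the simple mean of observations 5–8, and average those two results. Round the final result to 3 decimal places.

433.250

Sum over 4–7: 341 + 211 + 634 + 541 = 1727
Sum over 5–8: 211 + 634 + 541 + 353 = 1739
CMA at t=6 = (1727 + 1739) / (2·4) = 3466 / 8 = 433.250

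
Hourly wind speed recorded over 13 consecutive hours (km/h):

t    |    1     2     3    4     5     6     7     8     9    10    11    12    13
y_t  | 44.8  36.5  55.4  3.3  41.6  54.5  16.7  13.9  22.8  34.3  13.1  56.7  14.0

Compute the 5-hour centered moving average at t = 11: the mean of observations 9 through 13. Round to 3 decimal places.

28.180

Sum of periods 9–13: 22.8 + 34.3 + 13.1 + 56.7 + 14.0 = 140.9
Divide by 5: 140.9 / 5 = 28.180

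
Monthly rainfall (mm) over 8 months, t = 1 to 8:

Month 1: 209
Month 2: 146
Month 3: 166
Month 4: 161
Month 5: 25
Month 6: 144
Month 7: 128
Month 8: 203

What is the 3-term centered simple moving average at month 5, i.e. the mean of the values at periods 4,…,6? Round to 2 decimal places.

110.00

Sum of periods 4–6: 161 + 25 + 144 = 330
Divide by 3: 330 / 3 = 110.00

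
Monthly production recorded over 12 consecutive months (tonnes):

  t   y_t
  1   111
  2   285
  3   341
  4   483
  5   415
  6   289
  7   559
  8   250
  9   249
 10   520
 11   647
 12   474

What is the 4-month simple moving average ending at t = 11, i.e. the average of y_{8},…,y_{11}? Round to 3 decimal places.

416.500

Sum of periods 8–11: 250 + 249 + 520 + 647 = 1666
Divide by 4: 1666 / 4 = 416.500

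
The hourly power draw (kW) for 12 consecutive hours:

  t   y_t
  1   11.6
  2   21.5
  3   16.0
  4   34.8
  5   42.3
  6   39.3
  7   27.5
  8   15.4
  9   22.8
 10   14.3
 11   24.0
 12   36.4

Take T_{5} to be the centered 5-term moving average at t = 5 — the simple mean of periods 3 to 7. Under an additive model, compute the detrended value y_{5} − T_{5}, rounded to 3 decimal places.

10.320

Trend T_5 = (16.0 + 34.8 + 42.3 + 39.3 + 27.5) / 5 = 159.9/5 = 31.98000
Detrended value: 42.3 − 31.98000 = 10.320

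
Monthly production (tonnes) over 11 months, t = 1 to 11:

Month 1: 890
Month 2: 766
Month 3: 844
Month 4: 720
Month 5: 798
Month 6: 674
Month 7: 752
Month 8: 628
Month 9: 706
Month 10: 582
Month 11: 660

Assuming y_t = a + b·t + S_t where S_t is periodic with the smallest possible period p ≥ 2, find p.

First differences y_{t+1} − y_t: -124, 78, -124, 78, -124, 78, …
The difference pattern repeats every 2 terms and not for any smaller step, so p = 2.

2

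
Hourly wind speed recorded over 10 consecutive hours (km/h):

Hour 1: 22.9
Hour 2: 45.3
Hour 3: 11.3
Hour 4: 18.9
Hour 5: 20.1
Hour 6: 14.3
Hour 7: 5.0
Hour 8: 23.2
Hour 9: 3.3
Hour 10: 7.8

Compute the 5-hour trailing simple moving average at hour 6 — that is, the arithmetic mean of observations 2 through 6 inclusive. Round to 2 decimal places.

21.98

Sum of periods 2–6: 45.3 + 11.3 + 18.9 + 20.1 + 14.3 = 109.9
Divide by 5: 109.9 / 5 = 21.98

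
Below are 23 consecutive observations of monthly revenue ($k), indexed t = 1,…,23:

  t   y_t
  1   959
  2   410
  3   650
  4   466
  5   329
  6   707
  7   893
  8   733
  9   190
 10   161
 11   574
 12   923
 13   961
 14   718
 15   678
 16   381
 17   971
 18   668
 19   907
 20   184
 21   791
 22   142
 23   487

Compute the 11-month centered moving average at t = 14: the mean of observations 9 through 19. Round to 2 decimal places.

648.36

Sum of periods 9–19: 190 + 161 + 574 + 923 + 961 + 718 + 678 + 381 + 971 + 668 + 907 = 7132
Divide by 11: 7132 / 11 = 648.36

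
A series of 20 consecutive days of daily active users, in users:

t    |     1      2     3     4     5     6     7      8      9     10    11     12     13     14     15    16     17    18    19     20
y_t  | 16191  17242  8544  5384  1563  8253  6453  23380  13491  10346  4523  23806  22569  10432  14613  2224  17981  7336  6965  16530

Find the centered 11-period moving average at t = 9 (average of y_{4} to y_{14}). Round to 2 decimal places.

11836.36

Sum of periods 4–14: 5384 + 1563 + 8253 + 6453 + 23380 + 13491 + 10346 + 4523 + 23806 + 22569 + 10432 = 130200
Divide by 11: 130200 / 11 = 11836.36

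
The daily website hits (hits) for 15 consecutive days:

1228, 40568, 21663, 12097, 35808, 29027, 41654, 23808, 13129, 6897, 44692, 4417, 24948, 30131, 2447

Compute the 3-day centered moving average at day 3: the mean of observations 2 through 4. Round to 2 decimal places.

24776.00

Sum of periods 2–4: 40568 + 21663 + 12097 = 74328
Divide by 3: 74328 / 3 = 24776.00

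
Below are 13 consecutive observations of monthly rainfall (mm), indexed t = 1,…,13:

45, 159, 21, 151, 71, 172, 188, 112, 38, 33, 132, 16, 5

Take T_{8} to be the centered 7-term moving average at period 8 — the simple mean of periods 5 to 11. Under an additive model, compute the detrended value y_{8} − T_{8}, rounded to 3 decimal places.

Trend T_8 = (71 + 172 + 188 + 112 + 38 + 33 + 132) / 7 = 746/7 = 106.57143
Detrended value: 112 − 106.57143 = 5.429

5.429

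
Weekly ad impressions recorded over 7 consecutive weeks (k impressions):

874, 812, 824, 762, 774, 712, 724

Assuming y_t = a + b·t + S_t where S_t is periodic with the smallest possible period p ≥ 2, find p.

First differences y_{t+1} − y_t: -62, 12, -62, 12, -62, 12, …
The difference pattern repeats every 2 terms and not for any smaller step, so p = 2.

2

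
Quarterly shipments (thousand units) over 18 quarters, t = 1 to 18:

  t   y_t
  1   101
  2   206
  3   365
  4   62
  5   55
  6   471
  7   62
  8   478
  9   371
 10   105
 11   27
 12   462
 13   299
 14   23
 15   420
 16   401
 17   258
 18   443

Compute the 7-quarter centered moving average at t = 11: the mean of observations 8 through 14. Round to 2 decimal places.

252.14

Sum of periods 8–14: 478 + 371 + 105 + 27 + 462 + 299 + 23 = 1765
Divide by 7: 1765 / 7 = 252.14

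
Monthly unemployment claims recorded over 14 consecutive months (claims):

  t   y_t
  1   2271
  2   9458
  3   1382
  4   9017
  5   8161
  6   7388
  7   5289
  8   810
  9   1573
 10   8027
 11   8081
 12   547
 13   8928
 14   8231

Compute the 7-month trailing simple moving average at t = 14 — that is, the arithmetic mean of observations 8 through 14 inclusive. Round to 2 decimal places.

5171.00

Sum of periods 8–14: 810 + 1573 + 8027 + 8081 + 547 + 8928 + 8231 = 36197
Divide by 7: 36197 / 7 = 5171.00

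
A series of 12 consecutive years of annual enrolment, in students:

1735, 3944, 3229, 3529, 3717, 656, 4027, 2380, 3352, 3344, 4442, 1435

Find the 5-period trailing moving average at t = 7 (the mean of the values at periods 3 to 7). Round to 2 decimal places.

3031.60

Sum of periods 3–7: 3229 + 3529 + 3717 + 656 + 4027 = 15158
Divide by 5: 15158 / 5 = 3031.60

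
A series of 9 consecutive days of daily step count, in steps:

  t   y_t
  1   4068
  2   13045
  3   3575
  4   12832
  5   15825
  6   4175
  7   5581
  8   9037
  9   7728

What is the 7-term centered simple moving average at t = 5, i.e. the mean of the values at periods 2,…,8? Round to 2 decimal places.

9152.86

Sum of periods 2–8: 13045 + 3575 + 12832 + 15825 + 4175 + 5581 + 9037 = 64070
Divide by 7: 64070 / 7 = 9152.86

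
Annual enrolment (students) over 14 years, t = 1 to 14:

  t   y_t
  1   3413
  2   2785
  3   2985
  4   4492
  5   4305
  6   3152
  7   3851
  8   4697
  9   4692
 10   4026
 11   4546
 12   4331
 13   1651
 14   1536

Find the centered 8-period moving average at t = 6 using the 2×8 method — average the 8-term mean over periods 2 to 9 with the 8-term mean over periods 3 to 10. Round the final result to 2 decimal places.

3947.44

Sum over 2–9: 2785 + 2985 + 4492 + 4305 + 3152 + 3851 + 4697 + 4692 = 30959
Sum over 3–10: 2985 + 4492 + 4305 + 3152 + 3851 + 4697 + 4692 + 4026 = 32200
CMA at t=6 = (30959 + 32200) / (2·8) = 63159 / 16 = 3947.44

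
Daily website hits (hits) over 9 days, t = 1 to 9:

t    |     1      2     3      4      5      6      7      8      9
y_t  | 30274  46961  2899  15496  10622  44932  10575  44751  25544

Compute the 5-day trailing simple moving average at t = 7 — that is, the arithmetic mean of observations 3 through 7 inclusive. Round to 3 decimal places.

Sum of periods 3–7: 2899 + 15496 + 10622 + 44932 + 10575 = 84524
Divide by 5: 84524 / 5 = 16904.800

16904.800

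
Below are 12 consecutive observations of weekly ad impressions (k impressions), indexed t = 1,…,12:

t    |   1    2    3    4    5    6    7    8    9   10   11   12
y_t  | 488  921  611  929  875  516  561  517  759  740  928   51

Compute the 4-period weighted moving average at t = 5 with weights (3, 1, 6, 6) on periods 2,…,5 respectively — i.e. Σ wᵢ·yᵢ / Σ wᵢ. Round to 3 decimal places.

Weighted sum: 3·921 + 1·611 + 6·929 + 6·875 = 2763 + 611 + 5574 + 5250 = 14198
Weight total: 3 + 1 + 6 + 6 = 16
WMA = 14198 / 16 = 887.375

887.375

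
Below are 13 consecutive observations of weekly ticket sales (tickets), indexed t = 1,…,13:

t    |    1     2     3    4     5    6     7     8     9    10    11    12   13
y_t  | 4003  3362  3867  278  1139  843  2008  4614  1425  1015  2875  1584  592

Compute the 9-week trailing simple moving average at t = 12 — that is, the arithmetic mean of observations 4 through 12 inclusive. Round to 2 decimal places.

Sum of periods 4–12: 278 + 1139 + 843 + 2008 + 4614 + 1425 + 1015 + 2875 + 1584 = 15781
Divide by 9: 15781 / 9 = 1753.44

1753.44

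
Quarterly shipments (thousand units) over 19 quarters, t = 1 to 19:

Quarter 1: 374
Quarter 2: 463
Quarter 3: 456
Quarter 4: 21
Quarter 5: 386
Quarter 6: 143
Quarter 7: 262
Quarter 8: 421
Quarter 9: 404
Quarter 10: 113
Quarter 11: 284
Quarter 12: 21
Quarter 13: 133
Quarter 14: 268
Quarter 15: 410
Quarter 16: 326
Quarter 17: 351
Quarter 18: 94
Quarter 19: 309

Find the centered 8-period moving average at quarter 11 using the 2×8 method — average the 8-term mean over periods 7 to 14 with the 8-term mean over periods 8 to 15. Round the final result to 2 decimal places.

247.50

Sum over 7–14: 262 + 421 + 404 + 113 + 284 + 21 + 133 + 268 = 1906
Sum over 8–15: 421 + 404 + 113 + 284 + 21 + 133 + 268 + 410 = 2054
CMA at t=11 = (1906 + 2054) / (2·8) = 3960 / 16 = 247.50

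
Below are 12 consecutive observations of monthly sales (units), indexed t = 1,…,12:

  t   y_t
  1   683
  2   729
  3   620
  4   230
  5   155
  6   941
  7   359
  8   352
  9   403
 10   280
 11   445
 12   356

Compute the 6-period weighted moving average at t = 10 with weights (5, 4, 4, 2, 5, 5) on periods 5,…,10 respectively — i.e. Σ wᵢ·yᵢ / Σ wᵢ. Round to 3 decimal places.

Weighted sum: 5·155 + 4·941 + 4·359 + 2·352 + 5·403 + 5·280 = 775 + 3764 + 1436 + 704 + 2015 + 1400 = 10094
Weight total: 5 + 4 + 4 + 2 + 5 + 5 = 25
WMA = 10094 / 25 = 403.760

403.760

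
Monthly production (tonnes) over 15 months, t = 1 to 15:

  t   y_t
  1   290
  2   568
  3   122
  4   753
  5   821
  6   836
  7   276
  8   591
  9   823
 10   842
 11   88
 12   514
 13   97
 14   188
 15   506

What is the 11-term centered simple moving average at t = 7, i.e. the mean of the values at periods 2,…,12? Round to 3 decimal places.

Sum of periods 2–12: 568 + 122 + 753 + 821 + 836 + 276 + 591 + 823 + 842 + 88 + 514 = 6234
Divide by 11: 6234 / 11 = 566.727

566.727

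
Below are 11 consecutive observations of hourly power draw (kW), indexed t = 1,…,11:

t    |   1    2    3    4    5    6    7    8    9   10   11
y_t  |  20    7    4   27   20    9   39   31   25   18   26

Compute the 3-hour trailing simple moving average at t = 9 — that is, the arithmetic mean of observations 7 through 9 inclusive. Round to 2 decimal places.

Sum of periods 7–9: 39 + 31 + 25 = 95
Divide by 3: 95 / 3 = 31.67

31.67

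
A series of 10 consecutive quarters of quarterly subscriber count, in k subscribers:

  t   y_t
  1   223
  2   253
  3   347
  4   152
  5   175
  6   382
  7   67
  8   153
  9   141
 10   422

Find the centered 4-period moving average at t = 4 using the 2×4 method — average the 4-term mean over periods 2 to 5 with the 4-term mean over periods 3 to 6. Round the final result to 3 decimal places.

Sum over 2–5: 253 + 347 + 152 + 175 = 927
Sum over 3–6: 347 + 152 + 175 + 382 = 1056
CMA at t=4 = (927 + 1056) / (2·4) = 1983 / 8 = 247.875

247.875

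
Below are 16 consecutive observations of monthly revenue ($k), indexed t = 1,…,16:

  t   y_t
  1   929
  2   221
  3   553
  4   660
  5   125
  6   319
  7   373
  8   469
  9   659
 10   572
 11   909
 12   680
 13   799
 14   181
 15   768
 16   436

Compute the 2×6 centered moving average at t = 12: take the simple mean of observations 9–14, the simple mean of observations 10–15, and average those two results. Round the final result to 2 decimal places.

642.42

Sum over 9–14: 659 + 572 + 909 + 680 + 799 + 181 = 3800
Sum over 10–15: 572 + 909 + 680 + 799 + 181 + 768 = 3909
CMA at t=12 = (3800 + 3909) / (2·6) = 7709 / 12 = 642.42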